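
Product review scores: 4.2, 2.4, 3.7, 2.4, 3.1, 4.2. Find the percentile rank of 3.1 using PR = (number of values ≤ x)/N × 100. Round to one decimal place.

N = 6.
Strictly below 3.1: 2. Equal to 3.1: 1.
PR = 3/6 × 100 = 50.0

50.0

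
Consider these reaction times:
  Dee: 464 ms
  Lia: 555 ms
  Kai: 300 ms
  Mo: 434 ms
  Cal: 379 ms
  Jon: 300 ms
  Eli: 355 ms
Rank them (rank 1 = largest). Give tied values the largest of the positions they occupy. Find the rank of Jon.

7

Sorted (descending): 555, 464, 434, 379, 355, 300, 300
The 2 values of 300 occupy positions 6–7 → each gets rank 7.
Jon has value 300 ms → rank 7.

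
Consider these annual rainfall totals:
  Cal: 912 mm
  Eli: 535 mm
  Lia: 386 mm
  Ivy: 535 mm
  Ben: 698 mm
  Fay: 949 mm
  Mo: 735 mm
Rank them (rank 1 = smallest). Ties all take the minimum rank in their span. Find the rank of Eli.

2

Sorted (ascending): 386, 535, 535, 698, 735, 912, 949
The 2 values of 535 occupy positions 2–3 → each gets rank 2.
Eli has value 535 mm → rank 2.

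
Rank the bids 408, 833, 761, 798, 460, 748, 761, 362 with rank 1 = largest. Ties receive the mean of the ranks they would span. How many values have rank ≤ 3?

Sorted (descending): 833, 798, 761, 761, 748, 460, 408, 362
The 2 values of 761 occupy positions 3–4 → average rank (3+4)/2 = 3.5.
Ranks ≤ 3: {1, 2} → 2 values.

2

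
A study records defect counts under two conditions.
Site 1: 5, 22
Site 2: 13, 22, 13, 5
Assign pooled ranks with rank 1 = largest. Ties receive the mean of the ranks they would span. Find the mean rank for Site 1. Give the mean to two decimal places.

Sorted (descending): 22, 22, 13, 13, 5, 5
The 2 values of 22 occupy positions 1–2 → average rank (1+2)/2 = 1.5.
The 2 values of 13 occupy positions 3–4 → average rank (3+4)/2 = 3.5.
The 2 values of 5 occupy positions 5–6 → average rank (5+6)/2 = 5.5.
Site 1 values → pooled ranks: 5→5.5, 22→1.5
Mean rank = (5.5 + 1.5) / 2 = 3.50

3.50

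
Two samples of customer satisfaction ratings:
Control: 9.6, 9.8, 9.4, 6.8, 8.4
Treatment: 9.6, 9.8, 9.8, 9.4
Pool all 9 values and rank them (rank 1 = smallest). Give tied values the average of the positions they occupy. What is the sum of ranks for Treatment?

Sorted (ascending): 6.8, 8.4, 9.4, 9.4, 9.6, 9.6, 9.8, 9.8, 9.8
The 2 values of 9.4 occupy positions 3–4 → average rank (3+4)/2 = 3.5.
The 2 values of 9.6 occupy positions 5–6 → average rank (5+6)/2 = 5.5.
The 3 values of 9.8 occupy positions 7–9 → average rank 8.
Treatment values → pooled ranks: 9.6→5.5, 9.8→8, 9.8→8, 9.4→3.5
Rank sum = 5.5 + 8 + 8 + 3.5 = 25

25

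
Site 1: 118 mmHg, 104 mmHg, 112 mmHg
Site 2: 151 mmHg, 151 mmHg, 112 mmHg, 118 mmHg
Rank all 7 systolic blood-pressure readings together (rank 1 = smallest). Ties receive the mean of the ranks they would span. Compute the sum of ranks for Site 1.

8

Sorted (ascending): 104, 112, 112, 118, 118, 151, 151
The 2 values of 112 occupy positions 2–3 → average rank (2+3)/2 = 2.5.
The 2 values of 118 occupy positions 4–5 → average rank (4+5)/2 = 4.5.
The 2 values of 151 occupy positions 6–7 → average rank (6+7)/2 = 6.5.
Site 1 values → pooled ranks: 118→4.5, 104→1, 112→2.5
Rank sum = 4.5 + 1 + 2.5 = 8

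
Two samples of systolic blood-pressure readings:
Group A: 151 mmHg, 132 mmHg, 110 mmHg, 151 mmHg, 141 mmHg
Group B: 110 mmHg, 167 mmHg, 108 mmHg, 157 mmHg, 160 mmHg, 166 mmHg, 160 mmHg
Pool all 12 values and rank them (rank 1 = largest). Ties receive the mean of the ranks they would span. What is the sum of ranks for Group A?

Sorted (descending): 167, 166, 160, 160, 157, 151, 151, 141, 132, 110, 110, 108
The 2 values of 160 occupy positions 3–4 → average rank (3+4)/2 = 3.5.
The 2 values of 151 occupy positions 6–7 → average rank (6+7)/2 = 6.5.
The 2 values of 110 occupy positions 10–11 → average rank (10+11)/2 = 10.5.
Group A values → pooled ranks: 151→6.5, 132→9, 110→10.5, 151→6.5, 141→8
Rank sum = 6.5 + 9 + 10.5 + 6.5 + 8 = 40.5

40.5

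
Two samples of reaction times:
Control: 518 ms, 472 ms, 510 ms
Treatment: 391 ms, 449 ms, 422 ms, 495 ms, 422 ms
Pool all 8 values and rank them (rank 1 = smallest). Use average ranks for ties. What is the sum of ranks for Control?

20

Sorted (ascending): 391, 422, 422, 449, 472, 495, 510, 518
The 2 values of 422 occupy positions 2–3 → average rank (2+3)/2 = 2.5.
Control values → pooled ranks: 518→8, 472→5, 510→7
Rank sum = 8 + 5 + 7 = 20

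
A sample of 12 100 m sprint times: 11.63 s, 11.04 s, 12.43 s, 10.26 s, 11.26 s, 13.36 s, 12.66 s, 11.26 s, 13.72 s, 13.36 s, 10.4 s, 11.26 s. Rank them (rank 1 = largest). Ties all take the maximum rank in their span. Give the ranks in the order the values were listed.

Sorted (descending): 13.72, 13.36, 13.36, 12.66, 12.43, 11.63, 11.26, 11.26, 11.26, 11.04, 10.4, 10.26
The 2 values of 13.36 occupy positions 2–3 → each gets rank 3.
The 3 values of 11.26 occupy positions 7–9 → each gets rank 9.

6, 10, 5, 12, 9, 3, 4, 9, 1, 3, 11, 9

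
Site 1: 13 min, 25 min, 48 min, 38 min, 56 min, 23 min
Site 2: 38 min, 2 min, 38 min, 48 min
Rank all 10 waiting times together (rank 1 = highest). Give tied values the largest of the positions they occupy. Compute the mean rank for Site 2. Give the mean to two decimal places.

Sorted (descending): 56, 48, 48, 38, 38, 38, 25, 23, 13, 2
The 2 values of 48 occupy positions 2–3 → each gets rank 3.
The 3 values of 38 occupy positions 4–6 → each gets rank 6.
Site 2 values → pooled ranks: 38→6, 2→10, 38→6, 48→3
Mean rank = (6 + 10 + 6 + 3) / 4 = 6.25

6.25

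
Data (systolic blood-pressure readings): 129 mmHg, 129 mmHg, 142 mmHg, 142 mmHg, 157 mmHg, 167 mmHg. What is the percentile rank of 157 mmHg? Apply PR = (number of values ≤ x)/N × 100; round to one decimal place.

83.3

N = 6.
Strictly below 157: 4. Equal to 157: 1.
PR = 5/6 × 100 = 83.3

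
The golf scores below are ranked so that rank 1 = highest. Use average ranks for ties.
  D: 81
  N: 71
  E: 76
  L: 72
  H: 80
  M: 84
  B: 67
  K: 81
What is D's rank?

2.5

Sorted (descending): 84, 81, 81, 80, 76, 72, 71, 67
The 2 values of 81 occupy positions 2–3 → average rank (2+3)/2 = 2.5.
D has value 81 → rank 2.5.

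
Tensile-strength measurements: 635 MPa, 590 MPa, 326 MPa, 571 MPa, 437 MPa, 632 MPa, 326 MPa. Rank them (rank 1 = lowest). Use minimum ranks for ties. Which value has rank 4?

571

Sorted (ascending): 326, 326, 437, 571, 590, 632, 635
The 2 values of 326 occupy positions 1–2 → each gets rank 1.
Rank 4 → value 571.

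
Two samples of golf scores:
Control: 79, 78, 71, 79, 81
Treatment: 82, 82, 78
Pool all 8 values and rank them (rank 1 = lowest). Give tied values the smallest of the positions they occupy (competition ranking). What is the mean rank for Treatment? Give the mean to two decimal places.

5.33

Sorted (ascending): 71, 78, 78, 79, 79, 81, 82, 82
The 2 values of 78 occupy positions 2–3 → each gets rank 2.
The 2 values of 79 occupy positions 4–5 → each gets rank 4.
The 2 values of 82 occupy positions 7–8 → each gets rank 7.
Treatment values → pooled ranks: 82→7, 82→7, 78→2
Mean rank = (7 + 7 + 2) / 3 = 5.33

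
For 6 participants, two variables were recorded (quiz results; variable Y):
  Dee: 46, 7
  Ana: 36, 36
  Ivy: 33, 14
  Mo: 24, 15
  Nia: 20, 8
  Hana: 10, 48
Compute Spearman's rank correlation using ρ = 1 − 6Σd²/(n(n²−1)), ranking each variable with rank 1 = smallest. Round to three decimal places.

-0.486

Ranks of variable 1: 6, 5, 4, 3, 2, 1
Ranks of variable 2: 1, 5, 3, 4, 2, 6
d = r₁ − r₂: 5, 0, 1, -1, 0, -5
d²: 25, 0, 1, 1, 0, 25; Σd² = 52
ρ = 1 − 6·52/(6·35) = 1 − 312/210 = -0.486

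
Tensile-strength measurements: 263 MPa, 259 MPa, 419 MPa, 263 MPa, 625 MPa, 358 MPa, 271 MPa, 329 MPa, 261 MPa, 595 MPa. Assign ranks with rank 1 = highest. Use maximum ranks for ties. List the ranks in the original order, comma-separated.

8, 10, 3, 8, 1, 4, 6, 5, 9, 2

Sorted (descending): 625, 595, 419, 358, 329, 271, 263, 263, 261, 259
The 2 values of 263 occupy positions 7–8 → each gets rank 8.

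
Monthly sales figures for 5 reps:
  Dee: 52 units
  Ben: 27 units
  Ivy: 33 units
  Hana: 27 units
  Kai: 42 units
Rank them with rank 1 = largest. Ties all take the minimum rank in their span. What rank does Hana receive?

Sorted (descending): 52, 42, 33, 27, 27
The 2 values of 27 occupy positions 4–5 → each gets rank 4.
Hana has value 27 units → rank 4.

4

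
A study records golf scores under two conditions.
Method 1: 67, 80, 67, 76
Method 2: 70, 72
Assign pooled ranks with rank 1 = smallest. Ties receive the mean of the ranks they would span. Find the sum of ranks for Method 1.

Sorted (ascending): 67, 67, 70, 72, 76, 80
The 2 values of 67 occupy positions 1–2 → average rank (1+2)/2 = 1.5.
Method 1 values → pooled ranks: 67→1.5, 80→6, 67→1.5, 76→5
Rank sum = 1.5 + 6 + 1.5 + 5 = 14

14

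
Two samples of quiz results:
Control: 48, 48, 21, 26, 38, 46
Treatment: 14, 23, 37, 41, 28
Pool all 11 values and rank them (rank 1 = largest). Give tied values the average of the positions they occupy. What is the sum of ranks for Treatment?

Sorted (descending): 48, 48, 46, 41, 38, 37, 28, 26, 23, 21, 14
The 2 values of 48 occupy positions 1–2 → average rank (1+2)/2 = 1.5.
Treatment values → pooled ranks: 14→11, 23→9, 37→6, 41→4, 28→7
Rank sum = 11 + 9 + 6 + 4 + 7 = 37

37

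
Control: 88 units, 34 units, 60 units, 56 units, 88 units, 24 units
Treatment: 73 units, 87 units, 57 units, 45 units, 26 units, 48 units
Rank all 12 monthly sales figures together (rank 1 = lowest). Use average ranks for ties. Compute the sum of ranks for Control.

41

Sorted (ascending): 24, 26, 34, 45, 48, 56, 57, 60, 73, 87, 88, 88
The 2 values of 88 occupy positions 11–12 → average rank (11+12)/2 = 11.5.
Control values → pooled ranks: 88→11.5, 34→3, 60→8, 56→6, 88→11.5, 24→1
Rank sum = 11.5 + 3 + 8 + 6 + 11.5 + 1 = 41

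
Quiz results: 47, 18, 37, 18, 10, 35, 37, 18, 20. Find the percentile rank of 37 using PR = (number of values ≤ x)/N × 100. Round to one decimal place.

88.9

N = 9.
Strictly below 37: 6. Equal to 37: 2.
PR = 8/9 × 100 = 88.9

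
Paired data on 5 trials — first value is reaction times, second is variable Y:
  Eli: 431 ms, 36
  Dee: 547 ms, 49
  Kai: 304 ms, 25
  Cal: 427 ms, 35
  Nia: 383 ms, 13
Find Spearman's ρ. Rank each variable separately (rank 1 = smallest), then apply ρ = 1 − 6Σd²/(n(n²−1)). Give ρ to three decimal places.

Ranks of variable 1: 4, 5, 1, 3, 2
Ranks of variable 2: 4, 5, 2, 3, 1
d = r₁ − r₂: 0, 0, -1, 0, 1
d²: 0, 0, 1, 0, 1; Σd² = 2
ρ = 1 − 6·2/(5·24) = 1 − 12/120 = 0.900

0.900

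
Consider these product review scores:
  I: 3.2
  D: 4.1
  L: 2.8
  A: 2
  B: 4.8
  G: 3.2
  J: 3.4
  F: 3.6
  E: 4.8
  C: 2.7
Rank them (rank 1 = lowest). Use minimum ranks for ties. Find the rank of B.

9

Sorted (ascending): 2, 2.7, 2.8, 3.2, 3.2, 3.4, 3.6, 4.1, 4.8, 4.8
The 2 values of 3.2 occupy positions 4–5 → each gets rank 4.
The 2 values of 4.8 occupy positions 9–10 → each gets rank 9.
B has value 4.8 → rank 9.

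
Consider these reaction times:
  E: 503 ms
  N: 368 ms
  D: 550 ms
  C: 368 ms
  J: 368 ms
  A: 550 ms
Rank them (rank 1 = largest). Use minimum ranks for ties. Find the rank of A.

1

Sorted (descending): 550, 550, 503, 368, 368, 368
The 2 values of 550 occupy positions 1–2 → each gets rank 1.
The 3 values of 368 occupy positions 4–6 → each gets rank 4.
A has value 550 ms → rank 1.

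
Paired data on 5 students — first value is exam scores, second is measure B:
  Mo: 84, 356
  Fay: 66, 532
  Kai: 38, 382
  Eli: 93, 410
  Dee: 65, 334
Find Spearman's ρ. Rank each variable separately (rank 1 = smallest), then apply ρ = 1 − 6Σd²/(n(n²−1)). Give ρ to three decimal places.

Ranks of variable 1: 4, 3, 1, 5, 2
Ranks of variable 2: 2, 5, 3, 4, 1
d = r₁ − r₂: 2, -2, -2, 1, 1
d²: 4, 4, 4, 1, 1; Σd² = 14
ρ = 1 − 6·14/(5·24) = 1 − 84/120 = 0.300

0.300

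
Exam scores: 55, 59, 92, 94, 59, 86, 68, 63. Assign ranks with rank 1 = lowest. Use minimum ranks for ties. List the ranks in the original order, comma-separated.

Sorted (ascending): 55, 59, 59, 63, 68, 86, 92, 94
The 2 values of 59 occupy positions 2–3 → each gets rank 2.

1, 2, 7, 8, 2, 6, 5, 4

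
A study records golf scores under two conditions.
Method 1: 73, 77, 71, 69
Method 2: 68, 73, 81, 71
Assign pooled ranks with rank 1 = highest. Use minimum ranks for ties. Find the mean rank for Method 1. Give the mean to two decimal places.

Sorted (descending): 81, 77, 73, 73, 71, 71, 69, 68
The 2 values of 73 occupy positions 3–4 → each gets rank 3.
The 2 values of 71 occupy positions 5–6 → each gets rank 5.
Method 1 values → pooled ranks: 73→3, 77→2, 71→5, 69→7
Mean rank = (3 + 2 + 5 + 7) / 4 = 4.25

4.25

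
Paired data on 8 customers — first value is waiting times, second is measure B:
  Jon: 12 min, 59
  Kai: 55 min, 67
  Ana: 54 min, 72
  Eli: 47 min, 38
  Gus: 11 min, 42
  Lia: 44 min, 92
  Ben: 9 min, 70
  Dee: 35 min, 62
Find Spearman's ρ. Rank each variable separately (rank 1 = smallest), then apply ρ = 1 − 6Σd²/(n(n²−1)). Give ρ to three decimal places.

0.190

Ranks of variable 1: 3, 8, 7, 6, 2, 5, 1, 4
Ranks of variable 2: 3, 5, 7, 1, 2, 8, 6, 4
d = r₁ − r₂: 0, 3, 0, 5, 0, -3, -5, 0
d²: 0, 9, 0, 25, 0, 9, 25, 0; Σd² = 68
ρ = 1 − 6·68/(8·63) = 1 − 408/504 = 0.190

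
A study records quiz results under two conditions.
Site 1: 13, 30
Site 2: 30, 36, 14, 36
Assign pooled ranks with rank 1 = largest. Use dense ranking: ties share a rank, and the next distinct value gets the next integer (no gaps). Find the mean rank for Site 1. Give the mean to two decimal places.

Sorted (descending): 36, 36, 30, 30, 14, 13
The 2 values of 36 share dense rank 1.
The 2 values of 30 share dense rank 2.
Remaining distinct values take the next consecutive integers.
Site 1 values → pooled ranks: 13→4, 30→2
Mean rank = (4 + 2) / 2 = 3.00

3.00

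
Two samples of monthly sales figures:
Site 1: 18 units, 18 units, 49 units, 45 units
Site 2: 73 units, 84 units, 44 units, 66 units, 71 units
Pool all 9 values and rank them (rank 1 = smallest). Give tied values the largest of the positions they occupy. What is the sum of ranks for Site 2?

33

Sorted (ascending): 18, 18, 44, 45, 49, 66, 71, 73, 84
The 2 values of 18 occupy positions 1–2 → each gets rank 2.
Site 2 values → pooled ranks: 73→8, 84→9, 44→3, 66→6, 71→7
Rank sum = 8 + 9 + 3 + 6 + 7 = 33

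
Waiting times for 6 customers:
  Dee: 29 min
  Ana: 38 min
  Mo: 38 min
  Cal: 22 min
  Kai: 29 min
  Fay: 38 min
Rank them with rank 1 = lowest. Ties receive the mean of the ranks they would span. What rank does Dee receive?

2.5

Sorted (ascending): 22, 29, 29, 38, 38, 38
The 2 values of 29 occupy positions 2–3 → average rank (2+3)/2 = 2.5.
The 3 values of 38 occupy positions 4–6 → average rank 5.
Dee has value 29 min → rank 2.5.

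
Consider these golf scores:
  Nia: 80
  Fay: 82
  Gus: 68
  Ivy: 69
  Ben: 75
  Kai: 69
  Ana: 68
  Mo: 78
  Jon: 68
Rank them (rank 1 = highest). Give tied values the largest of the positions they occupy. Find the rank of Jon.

Sorted (descending): 82, 80, 78, 75, 69, 69, 68, 68, 68
The 2 values of 69 occupy positions 5–6 → each gets rank 6.
The 3 values of 68 occupy positions 7–9 → each gets rank 9.
Jon has value 68 → rank 9.

9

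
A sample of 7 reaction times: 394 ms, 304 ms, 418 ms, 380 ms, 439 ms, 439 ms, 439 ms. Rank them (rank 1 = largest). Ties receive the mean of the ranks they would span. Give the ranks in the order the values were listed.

Sorted (descending): 439, 439, 439, 418, 394, 380, 304
The 3 values of 439 occupy positions 1–3 → average rank 2.

5, 7, 4, 6, 2, 2, 2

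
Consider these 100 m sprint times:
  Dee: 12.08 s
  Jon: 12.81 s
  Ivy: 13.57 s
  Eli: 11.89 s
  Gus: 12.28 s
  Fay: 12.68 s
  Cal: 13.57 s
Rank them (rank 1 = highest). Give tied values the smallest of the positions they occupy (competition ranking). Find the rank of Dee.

6

Sorted (descending): 13.57, 13.57, 12.81, 12.68, 12.28, 12.08, 11.89
The 2 values of 13.57 occupy positions 1–2 → each gets rank 1.
Dee has value 12.08 s → rank 6.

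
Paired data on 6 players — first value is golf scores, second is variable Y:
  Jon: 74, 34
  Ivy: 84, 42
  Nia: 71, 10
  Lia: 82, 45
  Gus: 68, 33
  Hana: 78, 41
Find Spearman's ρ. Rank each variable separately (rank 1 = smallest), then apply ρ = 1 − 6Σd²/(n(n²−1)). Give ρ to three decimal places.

0.886

Ranks of variable 1: 3, 6, 2, 5, 1, 4
Ranks of variable 2: 3, 5, 1, 6, 2, 4
d = r₁ − r₂: 0, 1, 1, -1, -1, 0
d²: 0, 1, 1, 1, 1, 0; Σd² = 4
ρ = 1 − 6·4/(6·35) = 1 − 24/210 = 0.886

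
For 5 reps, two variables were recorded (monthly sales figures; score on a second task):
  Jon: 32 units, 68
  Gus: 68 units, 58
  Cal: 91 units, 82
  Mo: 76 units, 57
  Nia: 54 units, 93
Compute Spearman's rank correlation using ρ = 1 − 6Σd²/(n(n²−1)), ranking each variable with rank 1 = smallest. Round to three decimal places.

-0.200

Ranks of variable 1: 1, 3, 5, 4, 2
Ranks of variable 2: 3, 2, 4, 1, 5
d = r₁ − r₂: -2, 1, 1, 3, -3
d²: 4, 1, 1, 9, 9; Σd² = 24
ρ = 1 − 6·24/(5·24) = 1 − 144/120 = -0.200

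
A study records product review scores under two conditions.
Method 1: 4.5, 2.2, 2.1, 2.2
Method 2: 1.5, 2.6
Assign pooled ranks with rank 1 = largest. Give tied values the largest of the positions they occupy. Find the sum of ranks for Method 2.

Sorted (descending): 4.5, 2.6, 2.2, 2.2, 2.1, 1.5
The 2 values of 2.2 occupy positions 3–4 → each gets rank 4.
Method 2 values → pooled ranks: 1.5→6, 2.6→2
Rank sum = 6 + 2 = 8

8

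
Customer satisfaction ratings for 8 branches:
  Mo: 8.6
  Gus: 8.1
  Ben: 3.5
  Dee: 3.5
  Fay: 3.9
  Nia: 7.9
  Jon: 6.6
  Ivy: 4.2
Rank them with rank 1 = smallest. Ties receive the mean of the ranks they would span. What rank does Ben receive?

1.5

Sorted (ascending): 3.5, 3.5, 3.9, 4.2, 6.6, 7.9, 8.1, 8.6
The 2 values of 3.5 occupy positions 1–2 → average rank (1+2)/2 = 1.5.
Ben has value 3.5 → rank 1.5.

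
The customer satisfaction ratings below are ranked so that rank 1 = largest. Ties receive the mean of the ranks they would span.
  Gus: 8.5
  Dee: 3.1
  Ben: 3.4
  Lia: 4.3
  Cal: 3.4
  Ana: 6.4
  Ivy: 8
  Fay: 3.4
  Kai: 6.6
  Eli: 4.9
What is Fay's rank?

Sorted (descending): 8.5, 8, 6.6, 6.4, 4.9, 4.3, 3.4, 3.4, 3.4, 3.1
The 3 values of 3.4 occupy positions 7–9 → average rank 8.
Fay has value 3.4 → rank 8.

8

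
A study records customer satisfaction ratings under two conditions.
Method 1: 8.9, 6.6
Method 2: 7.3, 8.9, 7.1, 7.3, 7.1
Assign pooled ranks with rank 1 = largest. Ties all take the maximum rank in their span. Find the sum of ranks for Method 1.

Sorted (descending): 8.9, 8.9, 7.3, 7.3, 7.1, 7.1, 6.6
The 2 values of 8.9 occupy positions 1–2 → each gets rank 2.
The 2 values of 7.3 occupy positions 3–4 → each gets rank 4.
The 2 values of 7.1 occupy positions 5–6 → each gets rank 6.
Method 1 values → pooled ranks: 8.9→2, 6.6→7
Rank sum = 2 + 7 = 9

9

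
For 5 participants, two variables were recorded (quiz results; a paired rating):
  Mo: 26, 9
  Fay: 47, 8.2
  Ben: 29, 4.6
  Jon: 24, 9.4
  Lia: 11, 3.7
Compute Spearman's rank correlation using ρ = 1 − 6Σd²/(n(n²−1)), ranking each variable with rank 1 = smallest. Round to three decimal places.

Ranks of variable 1: 3, 5, 4, 2, 1
Ranks of variable 2: 4, 3, 2, 5, 1
d = r₁ − r₂: -1, 2, 2, -3, 0
d²: 1, 4, 4, 9, 0; Σd² = 18
ρ = 1 − 6·18/(5·24) = 1 − 108/120 = 0.100

0.100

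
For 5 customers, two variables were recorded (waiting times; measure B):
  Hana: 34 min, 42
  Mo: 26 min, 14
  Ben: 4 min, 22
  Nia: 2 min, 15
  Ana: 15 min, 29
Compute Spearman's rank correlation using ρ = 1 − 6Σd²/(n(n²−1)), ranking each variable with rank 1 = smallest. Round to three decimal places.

Ranks of variable 1: 5, 4, 2, 1, 3
Ranks of variable 2: 5, 1, 3, 2, 4
d = r₁ − r₂: 0, 3, -1, -1, -1
d²: 0, 9, 1, 1, 1; Σd² = 12
ρ = 1 − 6·12/(5·24) = 1 − 72/120 = 0.400

0.400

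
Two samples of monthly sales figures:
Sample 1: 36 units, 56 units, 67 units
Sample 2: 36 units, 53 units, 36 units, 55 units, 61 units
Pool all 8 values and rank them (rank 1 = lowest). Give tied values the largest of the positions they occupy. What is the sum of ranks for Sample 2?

Sorted (ascending): 36, 36, 36, 53, 55, 56, 61, 67
The 3 values of 36 occupy positions 1–3 → each gets rank 3.
Sample 2 values → pooled ranks: 36→3, 53→4, 36→3, 55→5, 61→7
Rank sum = 3 + 4 + 3 + 5 + 7 = 22

22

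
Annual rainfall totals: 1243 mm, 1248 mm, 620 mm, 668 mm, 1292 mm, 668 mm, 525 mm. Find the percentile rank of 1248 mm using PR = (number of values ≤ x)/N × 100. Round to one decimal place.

N = 7.
Strictly below 1248: 5. Equal to 1248: 1.
PR = 6/7 × 100 = 85.7

85.7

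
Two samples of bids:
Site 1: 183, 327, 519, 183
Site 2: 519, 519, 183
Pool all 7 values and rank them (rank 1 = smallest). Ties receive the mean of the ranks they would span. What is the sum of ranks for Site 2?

14

Sorted (ascending): 183, 183, 183, 327, 519, 519, 519
The 3 values of 183 occupy positions 1–3 → average rank 2.
The 3 values of 519 occupy positions 5–7 → average rank 6.
Site 2 values → pooled ranks: 519→6, 519→6, 183→2
Rank sum = 6 + 6 + 2 = 14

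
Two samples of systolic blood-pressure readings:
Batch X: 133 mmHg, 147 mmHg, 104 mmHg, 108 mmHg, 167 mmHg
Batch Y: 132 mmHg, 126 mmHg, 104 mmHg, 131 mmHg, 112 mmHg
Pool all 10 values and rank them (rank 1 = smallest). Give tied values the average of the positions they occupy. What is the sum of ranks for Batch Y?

23.5

Sorted (ascending): 104, 104, 108, 112, 126, 131, 132, 133, 147, 167
The 2 values of 104 occupy positions 1–2 → average rank (1+2)/2 = 1.5.
Batch Y values → pooled ranks: 132→7, 126→5, 104→1.5, 131→6, 112→4
Rank sum = 7 + 5 + 1.5 + 6 + 4 = 23.5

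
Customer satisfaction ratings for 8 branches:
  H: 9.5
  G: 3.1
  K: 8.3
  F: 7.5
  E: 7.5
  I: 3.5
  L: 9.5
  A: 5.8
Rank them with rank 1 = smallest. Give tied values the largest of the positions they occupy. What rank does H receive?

8

Sorted (ascending): 3.1, 3.5, 5.8, 7.5, 7.5, 8.3, 9.5, 9.5
The 2 values of 7.5 occupy positions 4–5 → each gets rank 5.
The 2 values of 9.5 occupy positions 7–8 → each gets rank 8.
H has value 9.5 → rank 8.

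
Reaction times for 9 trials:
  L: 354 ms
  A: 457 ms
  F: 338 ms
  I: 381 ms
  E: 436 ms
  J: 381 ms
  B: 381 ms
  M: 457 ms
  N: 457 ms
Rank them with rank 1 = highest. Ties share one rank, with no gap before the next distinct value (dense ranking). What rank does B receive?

Sorted (descending): 457, 457, 457, 436, 381, 381, 381, 354, 338
The 3 values of 457 share dense rank 1.
The 3 values of 381 share dense rank 3.
Remaining distinct values take the next consecutive integers.
B has value 381 ms → rank 3.

3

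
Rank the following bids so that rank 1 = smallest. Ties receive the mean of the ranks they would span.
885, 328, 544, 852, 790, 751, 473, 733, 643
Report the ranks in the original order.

9, 1, 3, 8, 7, 6, 2, 5, 4

Sorted (ascending): 328, 473, 544, 643, 733, 751, 790, 852, 885
No ties — each value takes its position as its rank.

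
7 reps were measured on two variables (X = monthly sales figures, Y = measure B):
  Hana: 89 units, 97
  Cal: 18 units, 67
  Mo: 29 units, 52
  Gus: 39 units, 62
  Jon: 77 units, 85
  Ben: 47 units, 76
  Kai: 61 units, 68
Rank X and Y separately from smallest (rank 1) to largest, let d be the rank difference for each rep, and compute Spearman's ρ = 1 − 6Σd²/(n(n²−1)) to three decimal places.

0.857

Ranks of variable 1: 7, 1, 2, 3, 6, 4, 5
Ranks of variable 2: 7, 3, 1, 2, 6, 5, 4
d = r₁ − r₂: 0, -2, 1, 1, 0, -1, 1
d²: 0, 4, 1, 1, 0, 1, 1; Σd² = 8
ρ = 1 − 6·8/(7·48) = 1 − 48/336 = 0.857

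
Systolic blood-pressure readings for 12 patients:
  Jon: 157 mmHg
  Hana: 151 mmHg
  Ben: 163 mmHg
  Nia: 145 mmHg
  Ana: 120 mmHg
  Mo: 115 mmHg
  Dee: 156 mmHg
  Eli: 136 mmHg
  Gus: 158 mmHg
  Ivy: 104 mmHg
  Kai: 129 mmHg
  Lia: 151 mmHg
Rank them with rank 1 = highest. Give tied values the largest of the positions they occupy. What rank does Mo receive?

11

Sorted (descending): 163, 158, 157, 156, 151, 151, 145, 136, 129, 120, 115, 104
The 2 values of 151 occupy positions 5–6 → each gets rank 6.
Mo has value 115 mmHg → rank 11.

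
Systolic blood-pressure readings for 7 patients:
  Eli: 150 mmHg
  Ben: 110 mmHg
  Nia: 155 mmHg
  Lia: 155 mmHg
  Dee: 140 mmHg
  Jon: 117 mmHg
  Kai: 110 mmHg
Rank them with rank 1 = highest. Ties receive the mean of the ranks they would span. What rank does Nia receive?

1.5

Sorted (descending): 155, 155, 150, 140, 117, 110, 110
The 2 values of 155 occupy positions 1–2 → average rank (1+2)/2 = 1.5.
The 2 values of 110 occupy positions 6–7 → average rank (6+7)/2 = 6.5.
Nia has value 155 mmHg → rank 1.5.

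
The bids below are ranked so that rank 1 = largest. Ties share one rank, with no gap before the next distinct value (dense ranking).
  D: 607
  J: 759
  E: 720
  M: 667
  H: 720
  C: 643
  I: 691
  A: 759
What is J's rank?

Sorted (descending): 759, 759, 720, 720, 691, 667, 643, 607
The 2 values of 759 share dense rank 1.
The 2 values of 720 share dense rank 2.
Remaining distinct values take the next consecutive integers.
J has value 759 → rank 1.

1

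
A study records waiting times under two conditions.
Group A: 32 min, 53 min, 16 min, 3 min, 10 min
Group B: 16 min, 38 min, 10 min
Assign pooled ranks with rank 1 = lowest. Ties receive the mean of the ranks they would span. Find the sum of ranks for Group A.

22

Sorted (ascending): 3, 10, 10, 16, 16, 32, 38, 53
The 2 values of 10 occupy positions 2–3 → average rank (2+3)/2 = 2.5.
The 2 values of 16 occupy positions 4–5 → average rank (4+5)/2 = 4.5.
Group A values → pooled ranks: 32→6, 53→8, 16→4.5, 3→1, 10→2.5
Rank sum = 6 + 8 + 4.5 + 1 + 2.5 = 22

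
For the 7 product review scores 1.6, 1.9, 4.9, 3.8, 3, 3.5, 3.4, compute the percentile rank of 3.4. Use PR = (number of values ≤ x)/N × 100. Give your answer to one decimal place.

N = 7.
Strictly below 3.4: 3. Equal to 3.4: 1.
PR = 4/7 × 100 = 57.1

57.1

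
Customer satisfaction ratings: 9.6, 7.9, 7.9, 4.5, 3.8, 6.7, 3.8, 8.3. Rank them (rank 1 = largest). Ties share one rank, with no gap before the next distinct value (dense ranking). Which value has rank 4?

Sorted (descending): 9.6, 8.3, 7.9, 7.9, 6.7, 4.5, 3.8, 3.8
The 2 values of 7.9 share dense rank 3.
The 2 values of 3.8 share dense rank 6.
Remaining distinct values take the next consecutive integers.
Rank 4 → value 6.7.

6.7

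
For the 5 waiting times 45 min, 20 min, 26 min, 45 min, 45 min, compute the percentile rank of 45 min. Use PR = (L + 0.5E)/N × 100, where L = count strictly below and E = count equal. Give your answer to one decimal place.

70.0

N = 5.
Strictly below 45: 2. Equal to 45: 3.
PR = (2 + 0.5·3)/5 × 100 = 70.0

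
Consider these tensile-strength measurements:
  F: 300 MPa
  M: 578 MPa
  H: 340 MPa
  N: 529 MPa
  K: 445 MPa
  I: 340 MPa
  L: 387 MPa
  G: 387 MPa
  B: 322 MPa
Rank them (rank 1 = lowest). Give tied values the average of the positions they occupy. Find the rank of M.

Sorted (ascending): 300, 322, 340, 340, 387, 387, 445, 529, 578
The 2 values of 340 occupy positions 3–4 → average rank (3+4)/2 = 3.5.
The 2 values of 387 occupy positions 5–6 → average rank (5+6)/2 = 5.5.
M has value 578 MPa → rank 9.

9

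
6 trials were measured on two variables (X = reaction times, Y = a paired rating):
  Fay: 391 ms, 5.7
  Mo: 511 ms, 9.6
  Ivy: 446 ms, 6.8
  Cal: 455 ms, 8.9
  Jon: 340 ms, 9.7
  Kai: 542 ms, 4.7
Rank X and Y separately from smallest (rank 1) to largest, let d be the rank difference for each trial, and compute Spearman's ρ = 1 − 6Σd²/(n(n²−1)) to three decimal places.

-0.429

Ranks of variable 1: 2, 5, 3, 4, 1, 6
Ranks of variable 2: 2, 5, 3, 4, 6, 1
d = r₁ − r₂: 0, 0, 0, 0, -5, 5
d²: 0, 0, 0, 0, 25, 25; Σd² = 50
ρ = 1 − 6·50/(6·35) = 1 − 300/210 = -0.429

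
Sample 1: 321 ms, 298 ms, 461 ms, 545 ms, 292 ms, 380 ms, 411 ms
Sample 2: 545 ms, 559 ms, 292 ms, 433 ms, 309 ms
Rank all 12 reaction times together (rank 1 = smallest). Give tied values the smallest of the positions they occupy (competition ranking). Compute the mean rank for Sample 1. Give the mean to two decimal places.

Sorted (ascending): 292, 292, 298, 309, 321, 380, 411, 433, 461, 545, 545, 559
The 2 values of 292 occupy positions 1–2 → each gets rank 1.
The 2 values of 545 occupy positions 10–11 → each gets rank 10.
Sample 1 values → pooled ranks: 321→5, 298→3, 461→9, 545→10, 292→1, 380→6, 411→7
Mean rank = (5 + 3 + 9 + 10 + 1 + 6 + 7) / 7 = 5.86

5.86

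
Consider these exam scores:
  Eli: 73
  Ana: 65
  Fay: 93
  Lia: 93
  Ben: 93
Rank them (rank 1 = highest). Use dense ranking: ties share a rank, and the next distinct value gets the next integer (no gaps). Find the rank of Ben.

Sorted (descending): 93, 93, 93, 73, 65
The 3 values of 93 share dense rank 1.
Remaining distinct values take the next consecutive integers.
Ben has value 93 → rank 1.

1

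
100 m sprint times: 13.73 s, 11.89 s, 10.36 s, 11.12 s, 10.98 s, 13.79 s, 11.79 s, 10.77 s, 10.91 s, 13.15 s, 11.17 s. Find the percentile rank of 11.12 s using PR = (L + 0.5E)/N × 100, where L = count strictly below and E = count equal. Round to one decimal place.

40.9

N = 11.
Strictly below 11.12: 4. Equal to 11.12: 1.
PR = (4 + 0.5·1)/11 × 100 = 40.9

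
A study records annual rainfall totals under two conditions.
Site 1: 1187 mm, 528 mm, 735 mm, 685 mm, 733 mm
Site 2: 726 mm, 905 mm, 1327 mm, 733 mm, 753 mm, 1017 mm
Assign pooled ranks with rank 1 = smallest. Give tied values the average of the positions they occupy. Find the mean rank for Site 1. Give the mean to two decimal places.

Sorted (ascending): 528, 685, 726, 733, 733, 735, 753, 905, 1017, 1187, 1327
The 2 values of 733 occupy positions 4–5 → average rank (4+5)/2 = 4.5.
Site 1 values → pooled ranks: 1187→10, 528→1, 735→6, 685→2, 733→4.5
Mean rank = (10 + 1 + 6 + 2 + 4.5) / 5 = 4.70

4.70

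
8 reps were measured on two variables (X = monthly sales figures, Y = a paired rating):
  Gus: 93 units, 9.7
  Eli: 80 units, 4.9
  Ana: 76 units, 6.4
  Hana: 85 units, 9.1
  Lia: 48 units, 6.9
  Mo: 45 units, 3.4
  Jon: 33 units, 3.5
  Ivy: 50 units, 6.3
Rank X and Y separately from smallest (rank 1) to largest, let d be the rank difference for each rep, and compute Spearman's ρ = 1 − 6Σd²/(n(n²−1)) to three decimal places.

0.762

Ranks of variable 1: 8, 6, 5, 7, 3, 2, 1, 4
Ranks of variable 2: 8, 3, 5, 7, 6, 1, 2, 4
d = r₁ − r₂: 0, 3, 0, 0, -3, 1, -1, 0
d²: 0, 9, 0, 0, 9, 1, 1, 0; Σd² = 20
ρ = 1 − 6·20/(8·63) = 1 − 120/504 = 0.762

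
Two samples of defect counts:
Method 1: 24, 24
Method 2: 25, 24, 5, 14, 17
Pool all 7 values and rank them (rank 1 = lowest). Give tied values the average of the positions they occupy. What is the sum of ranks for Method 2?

Sorted (ascending): 5, 14, 17, 24, 24, 24, 25
The 3 values of 24 occupy positions 4–6 → average rank 5.
Method 2 values → pooled ranks: 25→7, 24→5, 5→1, 14→2, 17→3
Rank sum = 7 + 5 + 1 + 2 + 3 = 18

18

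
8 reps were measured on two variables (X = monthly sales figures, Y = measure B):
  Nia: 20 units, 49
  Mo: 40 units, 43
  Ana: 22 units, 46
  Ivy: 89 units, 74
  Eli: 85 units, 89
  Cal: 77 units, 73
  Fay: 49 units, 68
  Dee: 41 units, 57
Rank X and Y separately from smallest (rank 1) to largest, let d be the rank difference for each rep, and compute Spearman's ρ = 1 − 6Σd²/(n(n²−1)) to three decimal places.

0.881

Ranks of variable 1: 1, 3, 2, 8, 7, 6, 5, 4
Ranks of variable 2: 3, 1, 2, 7, 8, 6, 5, 4
d = r₁ − r₂: -2, 2, 0, 1, -1, 0, 0, 0
d²: 4, 4, 0, 1, 1, 0, 0, 0; Σd² = 10
ρ = 1 − 6·10/(8·63) = 1 − 60/504 = 0.881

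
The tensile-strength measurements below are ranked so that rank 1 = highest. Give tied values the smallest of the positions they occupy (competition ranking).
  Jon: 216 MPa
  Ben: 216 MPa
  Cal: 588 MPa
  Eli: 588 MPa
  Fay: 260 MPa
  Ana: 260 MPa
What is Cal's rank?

Sorted (descending): 588, 588, 260, 260, 216, 216
The 2 values of 588 occupy positions 1–2 → each gets rank 1.
The 2 values of 260 occupy positions 3–4 → each gets rank 3.
The 2 values of 216 occupy positions 5–6 → each gets rank 5.
Cal has value 588 MPa → rank 1.

1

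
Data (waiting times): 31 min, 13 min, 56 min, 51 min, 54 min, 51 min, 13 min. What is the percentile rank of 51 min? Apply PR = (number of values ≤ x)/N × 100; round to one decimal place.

71.4

N = 7.
Strictly below 51: 3. Equal to 51: 2.
PR = 5/7 × 100 = 71.4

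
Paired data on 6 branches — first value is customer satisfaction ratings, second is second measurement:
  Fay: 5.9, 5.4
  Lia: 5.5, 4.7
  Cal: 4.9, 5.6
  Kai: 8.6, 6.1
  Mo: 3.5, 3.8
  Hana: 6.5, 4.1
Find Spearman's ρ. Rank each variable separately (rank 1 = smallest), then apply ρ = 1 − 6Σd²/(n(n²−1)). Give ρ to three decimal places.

0.486

Ranks of variable 1: 4, 3, 2, 6, 1, 5
Ranks of variable 2: 4, 3, 5, 6, 1, 2
d = r₁ − r₂: 0, 0, -3, 0, 0, 3
d²: 0, 0, 9, 0, 0, 9; Σd² = 18
ρ = 1 − 6·18/(6·35) = 1 − 108/210 = 0.486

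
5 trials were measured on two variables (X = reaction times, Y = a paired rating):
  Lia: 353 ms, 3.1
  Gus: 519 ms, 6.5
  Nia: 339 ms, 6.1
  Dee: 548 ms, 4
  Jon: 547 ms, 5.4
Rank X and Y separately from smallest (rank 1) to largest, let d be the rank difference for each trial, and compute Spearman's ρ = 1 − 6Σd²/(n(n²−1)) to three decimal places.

Ranks of variable 1: 2, 3, 1, 5, 4
Ranks of variable 2: 1, 5, 4, 2, 3
d = r₁ − r₂: 1, -2, -3, 3, 1
d²: 1, 4, 9, 9, 1; Σd² = 24
ρ = 1 − 6·24/(5·24) = 1 − 144/120 = -0.200

-0.200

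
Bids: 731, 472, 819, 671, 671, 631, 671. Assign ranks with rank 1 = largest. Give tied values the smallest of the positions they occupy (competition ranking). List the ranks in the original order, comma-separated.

2, 7, 1, 3, 3, 6, 3

Sorted (descending): 819, 731, 671, 671, 671, 631, 472
The 3 values of 671 occupy positions 3–5 → each gets rank 3.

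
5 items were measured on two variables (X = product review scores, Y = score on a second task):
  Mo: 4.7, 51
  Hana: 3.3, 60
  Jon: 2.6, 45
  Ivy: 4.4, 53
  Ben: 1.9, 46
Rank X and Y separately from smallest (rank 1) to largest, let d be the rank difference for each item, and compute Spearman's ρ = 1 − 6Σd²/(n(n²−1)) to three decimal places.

0.500

Ranks of variable 1: 5, 3, 2, 4, 1
Ranks of variable 2: 3, 5, 1, 4, 2
d = r₁ − r₂: 2, -2, 1, 0, -1
d²: 4, 4, 1, 0, 1; Σd² = 10
ρ = 1 − 6·10/(5·24) = 1 − 60/120 = 0.500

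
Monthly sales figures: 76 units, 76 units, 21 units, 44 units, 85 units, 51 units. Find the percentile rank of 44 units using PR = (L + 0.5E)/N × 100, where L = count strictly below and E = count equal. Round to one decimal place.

N = 6.
Strictly below 44: 1. Equal to 44: 1.
PR = (1 + 0.5·1)/6 × 100 = 25.0

25.0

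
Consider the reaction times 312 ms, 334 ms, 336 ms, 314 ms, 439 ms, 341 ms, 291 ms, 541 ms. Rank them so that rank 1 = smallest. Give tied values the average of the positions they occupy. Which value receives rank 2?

Sorted (ascending): 291, 312, 314, 334, 336, 341, 439, 541
No ties — each value takes its position as its rank.
Rank 2 → value 312.

312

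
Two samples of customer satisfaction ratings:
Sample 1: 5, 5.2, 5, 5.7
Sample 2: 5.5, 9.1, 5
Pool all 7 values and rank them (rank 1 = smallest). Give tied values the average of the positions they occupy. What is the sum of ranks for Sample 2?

Sorted (ascending): 5, 5, 5, 5.2, 5.5, 5.7, 9.1
The 3 values of 5 occupy positions 1–3 → average rank 2.
Sample 2 values → pooled ranks: 5.5→5, 9.1→7, 5→2
Rank sum = 5 + 7 + 2 = 14

14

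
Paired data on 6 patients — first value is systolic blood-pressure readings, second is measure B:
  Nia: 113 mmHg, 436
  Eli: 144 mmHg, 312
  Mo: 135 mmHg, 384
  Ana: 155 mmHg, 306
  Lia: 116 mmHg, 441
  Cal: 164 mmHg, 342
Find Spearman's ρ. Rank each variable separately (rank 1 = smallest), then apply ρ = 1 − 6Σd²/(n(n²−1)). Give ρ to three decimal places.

Ranks of variable 1: 1, 4, 3, 5, 2, 6
Ranks of variable 2: 5, 2, 4, 1, 6, 3
d = r₁ − r₂: -4, 2, -1, 4, -4, 3
d²: 16, 4, 1, 16, 16, 9; Σd² = 62
ρ = 1 − 6·62/(6·35) = 1 − 372/210 = -0.771

-0.771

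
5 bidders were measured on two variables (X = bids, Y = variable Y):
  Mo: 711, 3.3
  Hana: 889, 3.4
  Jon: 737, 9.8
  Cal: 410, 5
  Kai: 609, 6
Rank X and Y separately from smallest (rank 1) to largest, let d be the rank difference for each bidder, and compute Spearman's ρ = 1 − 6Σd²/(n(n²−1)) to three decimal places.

-0.100

Ranks of variable 1: 3, 5, 4, 1, 2
Ranks of variable 2: 1, 2, 5, 3, 4
d = r₁ − r₂: 2, 3, -1, -2, -2
d²: 4, 9, 1, 4, 4; Σd² = 22
ρ = 1 − 6·22/(5·24) = 1 − 132/120 = -0.100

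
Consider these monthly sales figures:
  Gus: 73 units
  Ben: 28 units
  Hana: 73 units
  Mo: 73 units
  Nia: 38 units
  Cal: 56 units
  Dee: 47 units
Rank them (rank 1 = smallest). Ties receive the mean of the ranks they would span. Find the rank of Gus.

6

Sorted (ascending): 28, 38, 47, 56, 73, 73, 73
The 3 values of 73 occupy positions 5–7 → average rank 6.
Gus has value 73 units → rank 6.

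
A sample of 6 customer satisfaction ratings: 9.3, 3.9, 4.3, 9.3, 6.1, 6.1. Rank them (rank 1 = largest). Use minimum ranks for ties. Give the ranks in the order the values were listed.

Sorted (descending): 9.3, 9.3, 6.1, 6.1, 4.3, 3.9
The 2 values of 9.3 occupy positions 1–2 → each gets rank 1.
The 2 values of 6.1 occupy positions 3–4 → each gets rank 3.

1, 6, 5, 1, 3, 3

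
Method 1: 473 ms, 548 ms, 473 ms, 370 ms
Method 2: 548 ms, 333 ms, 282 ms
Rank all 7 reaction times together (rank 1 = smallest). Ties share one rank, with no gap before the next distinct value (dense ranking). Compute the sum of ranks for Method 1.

16

Sorted (ascending): 282, 333, 370, 473, 473, 548, 548
The 2 values of 473 share dense rank 4.
The 2 values of 548 share dense rank 5.
Remaining distinct values take the next consecutive integers.
Method 1 values → pooled ranks: 473→4, 548→5, 473→4, 370→3
Rank sum = 4 + 5 + 4 + 3 = 16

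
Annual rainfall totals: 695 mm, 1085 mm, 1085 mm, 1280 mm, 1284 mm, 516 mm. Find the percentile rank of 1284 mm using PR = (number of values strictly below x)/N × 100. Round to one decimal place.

83.3

N = 6.
Strictly below 1284: 5. Equal to 1284: 1.
PR = 5/6 × 100 = 83.3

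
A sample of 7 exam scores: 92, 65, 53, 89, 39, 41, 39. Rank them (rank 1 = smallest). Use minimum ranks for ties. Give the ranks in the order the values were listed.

Sorted (ascending): 39, 39, 41, 53, 65, 89, 92
The 2 values of 39 occupy positions 1–2 → each gets rank 1.

7, 5, 4, 6, 1, 3, 1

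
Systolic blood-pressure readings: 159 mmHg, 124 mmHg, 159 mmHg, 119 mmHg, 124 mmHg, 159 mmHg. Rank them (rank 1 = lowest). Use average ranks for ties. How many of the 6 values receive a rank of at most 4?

3

Sorted (ascending): 119, 124, 124, 159, 159, 159
The 2 values of 124 occupy positions 2–3 → average rank (2+3)/2 = 2.5.
The 3 values of 159 occupy positions 4–6 → average rank 5.
Ranks ≤ 4: {1, 2.5, 2.5} → 3 values.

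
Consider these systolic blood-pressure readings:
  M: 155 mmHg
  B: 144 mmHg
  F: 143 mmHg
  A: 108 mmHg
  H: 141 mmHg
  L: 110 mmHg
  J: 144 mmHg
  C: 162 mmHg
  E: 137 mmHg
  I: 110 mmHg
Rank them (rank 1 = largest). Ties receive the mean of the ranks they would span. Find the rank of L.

8.5

Sorted (descending): 162, 155, 144, 144, 143, 141, 137, 110, 110, 108
The 2 values of 144 occupy positions 3–4 → average rank (3+4)/2 = 3.5.
The 2 values of 110 occupy positions 8–9 → average rank (8+9)/2 = 8.5.
L has value 110 mmHg → rank 8.5.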